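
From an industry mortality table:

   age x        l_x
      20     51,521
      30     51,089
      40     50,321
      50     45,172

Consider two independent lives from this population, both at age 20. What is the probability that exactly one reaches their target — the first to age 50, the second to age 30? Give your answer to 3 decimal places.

p₁ = l_50/l_20 = 45,172/51,521 = 0.876769; p₂ = l_30/l_20 = 51,089/51,521 = 0.991615.
P(exactly one) = p₁(1−p₂) + (1−p₁)p₂ = 0.007352 + 0.122198 = 0.129549.

0.130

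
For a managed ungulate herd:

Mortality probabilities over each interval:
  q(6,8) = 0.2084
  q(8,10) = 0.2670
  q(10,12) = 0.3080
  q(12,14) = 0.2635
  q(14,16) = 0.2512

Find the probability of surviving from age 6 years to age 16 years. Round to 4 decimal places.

The overall survival probability is (1 − 0.2084) × (1 − 0.2670) × (1 − 0.3080) × (1 − 0.2635) × (1 − 0.2512).
= 0.7916 × 0.7330 × 0.6920 × 0.7365 × 0.7488 = 0.221439.

0.2214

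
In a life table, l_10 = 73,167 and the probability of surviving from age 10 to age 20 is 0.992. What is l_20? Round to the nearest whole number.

72582

l_20 = l_10 × p = 73,167 × 0.992 = 72582.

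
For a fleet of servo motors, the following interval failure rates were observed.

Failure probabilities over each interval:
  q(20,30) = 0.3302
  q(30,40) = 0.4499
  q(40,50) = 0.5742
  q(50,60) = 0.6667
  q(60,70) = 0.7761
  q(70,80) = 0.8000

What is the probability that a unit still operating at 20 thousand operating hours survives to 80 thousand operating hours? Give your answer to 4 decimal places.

Chaining the interval survival probabilities: (1 − 0.3302) × (1 − 0.4499) × (1 − 0.5742) × (1 − 0.6667) × (1 − 0.7761) × (1 − 0.8000).
= 0.6698 × 0.5501 × 0.4258 × 0.3333 × 0.2239 × 0.2000 = 0.002342.

0.0023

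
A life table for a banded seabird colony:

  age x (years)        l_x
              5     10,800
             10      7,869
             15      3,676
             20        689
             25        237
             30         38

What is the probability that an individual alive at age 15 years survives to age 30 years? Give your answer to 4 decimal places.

0.0103

The conditional survival probability is l_30/l_15 = 38/3,676 = 0.010337.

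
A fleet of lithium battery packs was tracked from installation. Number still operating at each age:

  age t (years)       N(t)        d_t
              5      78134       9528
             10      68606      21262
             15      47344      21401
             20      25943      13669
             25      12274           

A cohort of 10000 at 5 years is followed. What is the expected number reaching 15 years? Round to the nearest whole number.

The relevant probability is 47344/78134 = 0.605933.
Expected number = 10000 × 0.605933 = 6059.

6059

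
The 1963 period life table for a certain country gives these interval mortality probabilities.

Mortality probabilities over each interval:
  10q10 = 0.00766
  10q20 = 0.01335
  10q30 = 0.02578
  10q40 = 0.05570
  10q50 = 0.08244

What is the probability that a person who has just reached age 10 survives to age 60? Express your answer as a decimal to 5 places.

The overall survival probability is (1 − 0.00766) × (1 − 0.01335) × (1 − 0.02578) × (1 − 0.05570) × (1 − 0.08244).
= 0.99234 × 0.98665 × 0.97422 × 0.94430 × 0.91756 = 0.826466.

0.82647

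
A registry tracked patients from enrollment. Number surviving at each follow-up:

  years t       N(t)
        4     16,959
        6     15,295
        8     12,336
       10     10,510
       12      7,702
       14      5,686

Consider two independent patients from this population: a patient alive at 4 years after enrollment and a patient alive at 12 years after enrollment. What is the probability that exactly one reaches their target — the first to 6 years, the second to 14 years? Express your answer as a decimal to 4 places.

0.3085

p₁ = N(6)/N(4) = 15,295/16,959 = 0.901881; p₂ = N(14)/N(12) = 5,686/7,702 = 0.738250.
P(exactly one) = p₁(1−p₂) + (1−p₁)p₂ = 0.236067 + 0.072436 = 0.308504.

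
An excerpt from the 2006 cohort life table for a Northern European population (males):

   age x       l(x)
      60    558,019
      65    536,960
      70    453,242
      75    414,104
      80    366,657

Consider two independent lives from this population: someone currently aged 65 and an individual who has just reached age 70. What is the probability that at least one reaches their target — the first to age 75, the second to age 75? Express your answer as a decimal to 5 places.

p₁ = l(75)/l(65) = 414,104/536,960 = 0.771201; p₂ = l(75)/l(70) = 414,104/453,242 = 0.913649.
P(at least one) = 1 − (1−p₁)(1−p₂) = 1 − 0.228799 × 0.086351 = 0.980243.

0.98024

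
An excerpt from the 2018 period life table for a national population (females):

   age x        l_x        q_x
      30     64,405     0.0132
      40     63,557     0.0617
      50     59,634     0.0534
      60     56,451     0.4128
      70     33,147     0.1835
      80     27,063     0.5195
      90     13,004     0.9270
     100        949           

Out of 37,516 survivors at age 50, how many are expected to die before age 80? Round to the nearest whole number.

The relevant probability is 1 − 27,063/59,634 = 0.546182.
Expected number = 37,516 × 0.546182 = 20491.

20491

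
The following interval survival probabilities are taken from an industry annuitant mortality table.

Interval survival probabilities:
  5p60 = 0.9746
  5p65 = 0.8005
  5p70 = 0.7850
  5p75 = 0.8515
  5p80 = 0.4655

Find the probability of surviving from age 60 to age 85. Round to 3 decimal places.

0.243

Chaining the interval survival probabilities: 0.9746 × 0.8005 × 0.7850 × 0.8515 × 0.4655.
= 0.242751.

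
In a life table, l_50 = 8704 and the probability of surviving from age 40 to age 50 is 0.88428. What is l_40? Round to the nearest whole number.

9843

l_40 = l_50 / p = 8704 / 0.88428 = 9843.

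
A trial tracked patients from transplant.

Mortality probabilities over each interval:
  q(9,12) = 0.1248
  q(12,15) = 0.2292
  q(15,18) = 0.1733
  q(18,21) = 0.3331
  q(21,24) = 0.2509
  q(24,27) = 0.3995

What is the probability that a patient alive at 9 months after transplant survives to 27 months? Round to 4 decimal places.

0.1673

Chaining the interval survival probabilities: (1 − 0.1248) × (1 − 0.2292) × (1 − 0.1733) × (1 − 0.3331) × (1 − 0.2509) × (1 − 0.3995).
= 0.8752 × 0.7708 × 0.8267 × 0.6669 × 0.7491 × 0.6005 = 0.167306.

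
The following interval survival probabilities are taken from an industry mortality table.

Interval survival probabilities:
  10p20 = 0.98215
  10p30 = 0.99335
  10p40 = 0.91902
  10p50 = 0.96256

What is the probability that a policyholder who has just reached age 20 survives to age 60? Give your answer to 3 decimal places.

0.863

The overall survival probability is 0.98215 × 0.99335 × 0.91902 × 0.96256.
= 0.863044.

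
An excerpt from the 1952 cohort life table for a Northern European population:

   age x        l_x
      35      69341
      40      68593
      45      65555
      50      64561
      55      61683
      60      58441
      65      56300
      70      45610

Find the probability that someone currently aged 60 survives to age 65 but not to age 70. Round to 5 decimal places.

This is the probability of reaching 65 but not 70, conditional on being alive at 60: (l_65 − l_70) / l_60.
= (56300 − 45610) / 58441 = 10690 / 58441 = 0.182920.

0.18292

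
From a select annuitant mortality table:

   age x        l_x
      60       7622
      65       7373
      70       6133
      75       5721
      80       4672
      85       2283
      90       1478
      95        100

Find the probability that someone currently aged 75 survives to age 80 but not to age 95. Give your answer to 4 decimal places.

0.7992

We want 5|15q75 = (l_80 − l_95)/l_75.
This is the probability of reaching 80 but not 95, conditional on being alive at 75: (l_80 − l_95) / l_75.
= (4672 − 100) / 5721 = 4572 / 5721 = 0.799161.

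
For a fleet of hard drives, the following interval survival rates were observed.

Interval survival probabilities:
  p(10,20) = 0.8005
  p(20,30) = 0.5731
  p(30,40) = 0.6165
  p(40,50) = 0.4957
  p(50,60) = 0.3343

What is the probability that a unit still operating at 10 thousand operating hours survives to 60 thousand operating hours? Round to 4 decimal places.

0.0469

Chaining the interval survival probabilities: 0.8005 × 0.5731 × 0.6165 × 0.4957 × 0.3343.
= 0.046868.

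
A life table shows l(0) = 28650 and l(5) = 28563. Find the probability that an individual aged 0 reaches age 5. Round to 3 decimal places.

The conditional survival probability is l(5)/l(0) = 28563/28650 = 0.996963.

0.997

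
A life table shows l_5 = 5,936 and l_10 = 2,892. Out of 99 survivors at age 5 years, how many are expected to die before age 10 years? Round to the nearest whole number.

The relevant probability is 1 − 2,892/5,936 = 0.512803.
Expected number = 99 × 0.512803 = 51.

51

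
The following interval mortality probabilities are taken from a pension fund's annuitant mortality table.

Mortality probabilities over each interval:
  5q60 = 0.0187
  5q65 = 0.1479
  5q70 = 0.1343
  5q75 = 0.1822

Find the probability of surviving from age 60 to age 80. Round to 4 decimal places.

Survival from 60 to 80 is the product of surviving each interval: (1 − 0.0187) × (1 − 0.1479) × (1 − 0.1343) × (1 − 0.1822).
= 0.9813 × 0.8521 × 0.8657 × 0.8178 = 0.591980.

0.5920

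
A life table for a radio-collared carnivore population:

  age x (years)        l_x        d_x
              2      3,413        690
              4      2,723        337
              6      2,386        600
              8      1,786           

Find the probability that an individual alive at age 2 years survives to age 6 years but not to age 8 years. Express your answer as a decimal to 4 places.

0.1758

This is the probability of reaching 6 but not 8, conditional on being alive at 2: (l_6 − l_8) / l_2.
= (2,386 − 1,786) / 3,413 = 600 / 3,413 = 0.175798.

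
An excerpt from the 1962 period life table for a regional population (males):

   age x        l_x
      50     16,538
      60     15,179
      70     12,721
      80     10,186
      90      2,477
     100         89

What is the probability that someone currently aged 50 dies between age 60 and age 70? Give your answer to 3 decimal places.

This is the probability of reaching 60 but not 70, conditional on being alive at 50: (l_60 − l_70) / l_50.
= (15,179 − 12,721) / 16,538 = 2,458 / 16,538 = 0.148627.

0.149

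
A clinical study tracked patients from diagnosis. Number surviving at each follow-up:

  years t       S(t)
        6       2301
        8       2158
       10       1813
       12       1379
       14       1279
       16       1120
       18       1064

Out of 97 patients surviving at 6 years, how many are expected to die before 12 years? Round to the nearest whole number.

39

The relevant probability is 1 − 1379/2301 = 0.400695.
Expected number = 97 × 0.400695 = 39.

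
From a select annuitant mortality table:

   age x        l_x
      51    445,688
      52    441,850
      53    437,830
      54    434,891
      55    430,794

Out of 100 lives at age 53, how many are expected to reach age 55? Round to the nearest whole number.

The relevant probability is 430,794/437,830 = 0.983930.
Expected number = 100 × 0.983930 = 98.

98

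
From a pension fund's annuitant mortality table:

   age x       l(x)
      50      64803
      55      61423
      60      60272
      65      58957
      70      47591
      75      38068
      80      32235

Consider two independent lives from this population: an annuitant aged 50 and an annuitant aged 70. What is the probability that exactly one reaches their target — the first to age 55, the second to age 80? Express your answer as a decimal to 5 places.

p₁ = l(55)/l(50) = 61423/64803 = 0.947842; p₂ = l(80)/l(70) = 32235/47591 = 0.677334.
P(exactly one) = p₁(1−p₂) + (1−p₁)p₂ = 0.305836 + 0.035328 = 0.341165.

0.34116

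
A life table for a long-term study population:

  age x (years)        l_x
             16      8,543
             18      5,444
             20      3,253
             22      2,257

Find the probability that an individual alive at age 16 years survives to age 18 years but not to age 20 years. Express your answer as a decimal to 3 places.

This is the probability of reaching 18 but not 20, conditional on being alive at 16: (l_18 − l_20) / l_16.
= (5,444 − 3,253) / 8,543 = 2,191 / 8,543 = 0.256467.

0.256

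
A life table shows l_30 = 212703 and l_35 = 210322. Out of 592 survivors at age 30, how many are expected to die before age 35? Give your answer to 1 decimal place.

The relevant probability is 1 − 210322/212703 = 0.011194.
Expected number = 592 × 0.011194 = 6.6.

6.6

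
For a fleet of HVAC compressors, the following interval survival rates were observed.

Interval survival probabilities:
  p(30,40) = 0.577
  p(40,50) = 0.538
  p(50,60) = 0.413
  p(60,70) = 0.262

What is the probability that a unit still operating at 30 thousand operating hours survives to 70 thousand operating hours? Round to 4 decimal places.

Chaining the interval survival probabilities: 0.577 × 0.538 × 0.413 × 0.262.
= 0.033590.

0.0336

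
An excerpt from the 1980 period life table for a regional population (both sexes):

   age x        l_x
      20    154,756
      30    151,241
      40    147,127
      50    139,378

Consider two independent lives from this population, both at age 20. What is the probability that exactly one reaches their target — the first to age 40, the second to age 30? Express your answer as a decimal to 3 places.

p₁ = l_40/l_20 = 147,127/154,756 = 0.950703; p₂ = l_30/l_20 = 151,241/154,756 = 0.977287.
P(exactly one) = p₁(1−p₂) + (1−p₁)p₂ = 0.021593 + 0.048177 = 0.069771.

0.070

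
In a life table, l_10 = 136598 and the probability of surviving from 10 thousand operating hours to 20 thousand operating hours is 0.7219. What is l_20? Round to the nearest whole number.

98610

l_20 = l_10 × p = 136598 × 0.7219 = 98610.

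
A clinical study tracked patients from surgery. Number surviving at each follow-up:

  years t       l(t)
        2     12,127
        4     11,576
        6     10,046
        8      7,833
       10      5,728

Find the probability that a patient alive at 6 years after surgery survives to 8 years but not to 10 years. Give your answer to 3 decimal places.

0.210

This is the probability of reaching 8 but not 10, conditional on being alive at 6: (l(8) − l(10)) / l(6).
= (7,833 − 5,728) / 10,046 = 2,105 / 10,046 = 0.209536.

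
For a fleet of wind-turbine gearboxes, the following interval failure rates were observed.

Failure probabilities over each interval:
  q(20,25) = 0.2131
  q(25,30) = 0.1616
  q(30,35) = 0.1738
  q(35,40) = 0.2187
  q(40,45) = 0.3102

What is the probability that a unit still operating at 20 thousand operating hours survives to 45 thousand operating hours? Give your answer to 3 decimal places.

0.294

The overall survival probability is (1 − 0.2131) × (1 − 0.1616) × (1 − 0.1738) × (1 − 0.2187) × (1 − 0.3102).
= 0.7869 × 0.8384 × 0.8262 × 0.7813 × 0.6898 = 0.293763.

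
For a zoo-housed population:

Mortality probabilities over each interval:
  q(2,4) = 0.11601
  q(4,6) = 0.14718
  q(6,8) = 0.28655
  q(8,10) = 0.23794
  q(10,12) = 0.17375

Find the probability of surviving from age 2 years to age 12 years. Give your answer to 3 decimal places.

0.339

P(survive 2→12) = (1 − 0.11601) × (1 − 0.14718) × (1 − 0.28655) × (1 − 0.23794) × (1 − 0.17375).
= 0.88399 × 0.85282 × 0.71345 × 0.76206 × 0.82625 = 0.338664.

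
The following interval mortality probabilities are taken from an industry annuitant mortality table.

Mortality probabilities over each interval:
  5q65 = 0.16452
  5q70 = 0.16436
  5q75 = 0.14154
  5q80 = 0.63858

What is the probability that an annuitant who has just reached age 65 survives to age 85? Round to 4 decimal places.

Chaining the interval survival probabilities: (1 − 0.16452) × (1 − 0.16436) × (1 − 0.14154) × (1 − 0.63858).
= 0.83548 × 0.83564 × 0.85846 × 0.36142 = 0.216614.

0.2166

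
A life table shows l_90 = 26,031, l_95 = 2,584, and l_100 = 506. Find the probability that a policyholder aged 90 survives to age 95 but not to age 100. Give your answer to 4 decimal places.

This is the probability of reaching 95 but not 100, conditional on being alive at 90: (l_95 − l_100) / l_90.
= (2,584 − 506) / 26,031 = 2,078 / 26,031 = 0.079828.

0.0798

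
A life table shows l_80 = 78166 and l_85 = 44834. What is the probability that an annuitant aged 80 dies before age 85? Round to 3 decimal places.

P(die before 85 | alive at 80) = 1 − l_85/l_80 = 1 − 44834/78166 = (33332)/78166 = 0.426426.

0.426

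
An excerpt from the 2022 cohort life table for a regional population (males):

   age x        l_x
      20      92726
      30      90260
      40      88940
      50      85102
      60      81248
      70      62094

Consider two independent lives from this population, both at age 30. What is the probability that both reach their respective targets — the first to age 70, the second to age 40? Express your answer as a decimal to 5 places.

p₁ = l_70/l_30 = 62094/90260 = 0.687946; p₂ = l_40/l_30 = 88940/90260 = 0.985376.
P(both) = p₁ × p₂ = 0.687946 × 0.985376 = 0.677885.

0.67789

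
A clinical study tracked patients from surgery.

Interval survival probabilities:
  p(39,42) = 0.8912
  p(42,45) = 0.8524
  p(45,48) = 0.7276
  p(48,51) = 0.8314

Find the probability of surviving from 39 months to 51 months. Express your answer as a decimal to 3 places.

0.460

Chaining the interval survival probabilities: 0.8912 × 0.8524 × 0.7276 × 0.8314.
= 0.459538.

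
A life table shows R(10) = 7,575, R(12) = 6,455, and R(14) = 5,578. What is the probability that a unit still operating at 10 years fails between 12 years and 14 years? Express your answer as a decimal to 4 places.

0.1158

This is the probability of reaching 12 but not 14, conditional on being operational at 10: (R(12) − R(14)) / R(10).
= (6,455 − 5,578) / 7,575 = 877 / 7,575 = 0.115776.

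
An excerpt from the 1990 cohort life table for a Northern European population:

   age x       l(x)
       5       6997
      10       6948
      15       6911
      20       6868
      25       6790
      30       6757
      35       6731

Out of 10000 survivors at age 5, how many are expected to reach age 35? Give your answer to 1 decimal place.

The relevant probability is 6731/6997 = 0.961984.
Expected number = 10000 × 0.961984 = 9619.8.

9619.8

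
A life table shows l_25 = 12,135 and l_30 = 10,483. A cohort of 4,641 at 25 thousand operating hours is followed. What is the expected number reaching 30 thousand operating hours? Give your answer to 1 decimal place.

The relevant probability is 10,483/12,135 = 0.863865.
Expected number = 4,641 × 0.863865 = 4009.2.

4009.2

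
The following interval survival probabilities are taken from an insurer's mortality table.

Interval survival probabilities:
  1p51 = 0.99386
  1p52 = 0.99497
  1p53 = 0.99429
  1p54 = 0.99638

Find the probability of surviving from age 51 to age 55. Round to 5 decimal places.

Survival from 51 to 55 is the product of surviving each interval: 0.99386 × 0.99497 × 0.99429 × 0.99638.
= 0.979655.

0.97966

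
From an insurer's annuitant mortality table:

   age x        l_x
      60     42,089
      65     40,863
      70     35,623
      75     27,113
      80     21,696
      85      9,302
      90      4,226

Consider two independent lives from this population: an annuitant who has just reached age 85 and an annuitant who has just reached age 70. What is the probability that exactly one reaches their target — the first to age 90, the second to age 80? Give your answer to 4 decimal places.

p₁ = l_90/l_85 = 4,226/9,302 = 0.454311; p₂ = l_80/l_70 = 21,696/35,623 = 0.609045.
P(exactly one) = p₁(1−p₂) + (1−p₁)p₂ = 0.177615 + 0.332349 = 0.509964.

0.5100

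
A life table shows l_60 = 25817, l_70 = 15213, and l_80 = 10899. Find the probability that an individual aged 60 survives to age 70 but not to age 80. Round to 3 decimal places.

0.167

This is the probability of reaching 70 but not 80, conditional on being alive at 60: (l_70 − l_80) / l_60.
= (15213 − 10899) / 25817 = 4314 / 25817 = 0.167099.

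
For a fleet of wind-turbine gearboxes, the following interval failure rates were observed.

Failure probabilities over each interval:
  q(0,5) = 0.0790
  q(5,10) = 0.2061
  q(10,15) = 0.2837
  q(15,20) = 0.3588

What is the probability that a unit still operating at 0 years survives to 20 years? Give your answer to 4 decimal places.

Survival from 0 to 20 is the product of surviving each interval: (1 − 0.0790) × (1 − 0.2061) × (1 − 0.2837) × (1 − 0.3588).
= 0.9210 × 0.7939 × 0.7163 × 0.6412 = 0.335826.

0.3358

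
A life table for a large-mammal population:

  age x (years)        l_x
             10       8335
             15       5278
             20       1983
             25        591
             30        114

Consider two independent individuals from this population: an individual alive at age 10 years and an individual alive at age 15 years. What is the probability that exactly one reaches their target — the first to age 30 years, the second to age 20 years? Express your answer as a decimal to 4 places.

0.3791

p₁ = l_30/l_10 = 114/8335 = 0.013677; p₂ = l_20/l_15 = 1983/5278 = 0.375710.
P(exactly one) = p₁(1−p₂) + (1−p₁)p₂ = 0.008538 + 0.370571 = 0.379110.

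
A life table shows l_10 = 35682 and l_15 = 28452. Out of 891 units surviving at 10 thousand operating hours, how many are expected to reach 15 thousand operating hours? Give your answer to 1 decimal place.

710.5

The relevant probability is 28452/35682 = 0.797377.
Expected number = 891 × 0.797377 = 710.5.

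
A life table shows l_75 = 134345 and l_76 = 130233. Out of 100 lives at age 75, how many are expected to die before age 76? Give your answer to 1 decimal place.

The relevant probability is 1 − 130233/134345 = 0.030608.
Expected number = 100 × 0.030608 = 3.1.

3.1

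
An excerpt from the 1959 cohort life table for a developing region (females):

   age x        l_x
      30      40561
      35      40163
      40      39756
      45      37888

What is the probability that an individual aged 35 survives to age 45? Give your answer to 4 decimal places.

We want 10p35 = l_45/l_35.
The conditional survival probability is l_45/l_35 = 37888/40163 = 0.943356.

0.9434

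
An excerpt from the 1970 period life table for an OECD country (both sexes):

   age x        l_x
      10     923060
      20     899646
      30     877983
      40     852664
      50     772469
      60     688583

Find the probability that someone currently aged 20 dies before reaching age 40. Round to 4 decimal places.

P(die before 40 | alive at 20) = 1 − l_40/l_20 = 1 − 852664/899646 = (46982)/899646 = 0.052223.

0.0522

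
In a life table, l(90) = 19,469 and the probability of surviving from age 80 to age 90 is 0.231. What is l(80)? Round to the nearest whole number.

84281

l(80) = l(90) / p = 19,469 / 0.231 = 84281.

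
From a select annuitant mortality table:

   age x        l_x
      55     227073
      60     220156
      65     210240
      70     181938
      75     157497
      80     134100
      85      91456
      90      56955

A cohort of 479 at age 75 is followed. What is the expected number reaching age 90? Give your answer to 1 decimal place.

The relevant probability is 56955/157497 = 0.361626.
Expected number = 479 × 0.361626 = 173.2.

173.2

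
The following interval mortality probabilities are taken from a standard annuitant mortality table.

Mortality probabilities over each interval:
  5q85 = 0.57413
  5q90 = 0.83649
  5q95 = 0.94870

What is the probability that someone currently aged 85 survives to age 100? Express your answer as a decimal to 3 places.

15p85 = (1 − 0.57413) × (1 − 0.83649) × (1 − 0.94870).
= 0.42587 × 0.16351 × 0.05130 = 0.003572.

0.004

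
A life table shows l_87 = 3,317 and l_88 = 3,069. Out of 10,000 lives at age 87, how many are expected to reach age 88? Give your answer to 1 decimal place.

9252.3

The relevant probability is 3,069/3,317 = 0.925234.
Expected number = 10,000 × 0.925234 = 9252.3.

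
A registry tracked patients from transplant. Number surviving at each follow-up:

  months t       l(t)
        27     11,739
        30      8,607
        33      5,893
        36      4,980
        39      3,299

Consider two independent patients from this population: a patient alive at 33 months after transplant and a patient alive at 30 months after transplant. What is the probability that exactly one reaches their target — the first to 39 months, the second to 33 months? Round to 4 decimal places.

p₁ = l(39)/l(33) = 3,299/5,893 = 0.559817; p₂ = l(33)/l(30) = 5,893/8,607 = 0.684675.
P(exactly one) = p₁(1−p₂) + (1−p₁)p₂ = 0.176524 + 0.301382 = 0.477907.

0.4779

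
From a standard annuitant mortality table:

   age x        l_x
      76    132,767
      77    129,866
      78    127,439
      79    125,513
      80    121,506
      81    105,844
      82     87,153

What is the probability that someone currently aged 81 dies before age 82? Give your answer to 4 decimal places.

0.1766

P(die before 82 | alive at 81) = 1 − l_82/l_81 = 1 − 87,153/105,844 = (18,691)/105,844 = 0.176590.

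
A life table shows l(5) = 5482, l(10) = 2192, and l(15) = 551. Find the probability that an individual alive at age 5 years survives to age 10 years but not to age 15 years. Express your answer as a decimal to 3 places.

0.299

This is the probability of reaching 10 but not 15, conditional on being alive at 5: (l(10) − l(15)) / l(5).
= (2192 − 551) / 5482 = 1641 / 5482 = 0.299343.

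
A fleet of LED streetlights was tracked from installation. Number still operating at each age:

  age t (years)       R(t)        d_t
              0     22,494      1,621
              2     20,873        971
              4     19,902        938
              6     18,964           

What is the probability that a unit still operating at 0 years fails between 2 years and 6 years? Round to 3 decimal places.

This is the probability of reaching 2 but not 6, conditional on being operational at 0: (R(2) − R(6)) / R(0).
= (20,873 − 18,964) / 22,494 = 1,909 / 22,494 = 0.084867.

0.085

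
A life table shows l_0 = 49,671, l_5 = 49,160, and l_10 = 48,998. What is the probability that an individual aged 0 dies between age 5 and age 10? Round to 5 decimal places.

This is the probability of reaching 5 but not 10, conditional on being alive at 0: (l_5 − l_10) / l_0.
= (49,160 − 48,998) / 49,671 = 162 / 49,671 = 0.003261.

0.00326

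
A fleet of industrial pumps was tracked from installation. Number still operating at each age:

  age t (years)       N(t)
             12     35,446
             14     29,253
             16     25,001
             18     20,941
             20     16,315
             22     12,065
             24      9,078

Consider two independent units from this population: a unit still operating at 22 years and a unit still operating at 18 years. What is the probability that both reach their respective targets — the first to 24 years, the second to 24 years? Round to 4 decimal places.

p₁ = N(24)/N(22) = 9,078/12,065 = 0.752424; p₂ = N(24)/N(18) = 9,078/20,941 = 0.433504.
P(both) = p₁ × p₂ = 0.752424 × 0.433504 = 0.326179.

0.3262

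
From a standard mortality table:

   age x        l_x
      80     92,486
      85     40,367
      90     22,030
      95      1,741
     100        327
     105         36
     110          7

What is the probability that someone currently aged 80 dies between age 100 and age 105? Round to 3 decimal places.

We want 20|5q80 = (l_100 − l_105)/l_80.
This is the probability of reaching 100 but not 105, conditional on being alive at 80: (l_100 − l_105) / l_80.
= (327 − 36) / 92,486 = 291 / 92,486 = 0.003146.

0.003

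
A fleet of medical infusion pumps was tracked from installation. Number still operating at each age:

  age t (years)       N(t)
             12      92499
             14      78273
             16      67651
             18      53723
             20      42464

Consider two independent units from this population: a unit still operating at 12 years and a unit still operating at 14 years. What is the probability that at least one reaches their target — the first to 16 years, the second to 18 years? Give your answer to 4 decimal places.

0.9157

p₁ = N(16)/N(12) = 67651/92499 = 0.731370; p₂ = N(18)/N(14) = 53723/78273 = 0.686354.
P(at least one) = 1 − (1−p₁)(1−p₂) = 1 − 0.268630 × 0.313646 = 0.915745.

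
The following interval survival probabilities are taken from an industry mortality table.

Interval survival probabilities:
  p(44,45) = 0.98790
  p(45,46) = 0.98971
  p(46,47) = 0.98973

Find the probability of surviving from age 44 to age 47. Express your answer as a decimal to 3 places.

P(survive 44→47) = 0.98790 × 0.98971 × 0.98973.
= 0.967693.

0.968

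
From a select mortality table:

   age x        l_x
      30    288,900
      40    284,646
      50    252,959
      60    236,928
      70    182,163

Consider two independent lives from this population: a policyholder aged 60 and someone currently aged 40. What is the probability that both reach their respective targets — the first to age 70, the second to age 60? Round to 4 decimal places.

p₁ = l_70/l_60 = 182,163/236,928 = 0.768854; p₂ = l_60/l_40 = 236,928/284,646 = 0.832360.
P(both) = p₁ × p₂ = 0.768854 × 0.832360 = 0.639963.

0.6400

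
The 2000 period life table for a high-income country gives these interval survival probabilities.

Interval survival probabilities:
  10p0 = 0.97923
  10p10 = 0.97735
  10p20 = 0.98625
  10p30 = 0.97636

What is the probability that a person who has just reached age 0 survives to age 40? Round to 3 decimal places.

0.922

The overall survival probability is 0.97923 × 0.97735 × 0.98625 × 0.97636.
= 0.921577.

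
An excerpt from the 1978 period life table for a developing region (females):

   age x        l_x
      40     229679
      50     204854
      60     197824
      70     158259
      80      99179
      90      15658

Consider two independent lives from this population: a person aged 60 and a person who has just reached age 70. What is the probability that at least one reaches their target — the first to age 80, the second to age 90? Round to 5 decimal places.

p₁ = l_80/l_60 = 99179/197824 = 0.501350; p₂ = l_90/l_70 = 15658/158259 = 0.098939.
P(at least one) = 1 − (1−p₁)(1−p₂) = 1 − 0.498650 × 0.901061 = 0.550686.

0.55069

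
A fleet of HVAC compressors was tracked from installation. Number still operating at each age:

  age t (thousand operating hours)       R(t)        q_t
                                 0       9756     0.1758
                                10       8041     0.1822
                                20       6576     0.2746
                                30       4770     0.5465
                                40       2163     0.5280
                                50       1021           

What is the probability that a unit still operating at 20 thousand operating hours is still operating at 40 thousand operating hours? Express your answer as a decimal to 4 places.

0.3289

The conditional survival probability is R(40)/R(20) = 2163/6576 = 0.328923.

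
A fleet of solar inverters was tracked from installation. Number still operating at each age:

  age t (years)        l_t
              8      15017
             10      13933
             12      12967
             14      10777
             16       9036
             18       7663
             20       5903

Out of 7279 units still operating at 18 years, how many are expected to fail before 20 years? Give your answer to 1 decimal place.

1671.8

The relevant probability is 1 − 5903/7663 = 0.229675.
Expected number = 7279 × 0.229675 = 1671.8.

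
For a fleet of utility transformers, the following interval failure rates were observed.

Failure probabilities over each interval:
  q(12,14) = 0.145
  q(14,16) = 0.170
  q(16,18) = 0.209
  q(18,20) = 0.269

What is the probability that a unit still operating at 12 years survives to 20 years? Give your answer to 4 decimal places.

P(survive 12→20) = (1 − 0.145) × (1 − 0.170) × (1 − 0.209) × (1 − 0.269).
= 0.855 × 0.830 × 0.791 × 0.731 = 0.410335.

0.4103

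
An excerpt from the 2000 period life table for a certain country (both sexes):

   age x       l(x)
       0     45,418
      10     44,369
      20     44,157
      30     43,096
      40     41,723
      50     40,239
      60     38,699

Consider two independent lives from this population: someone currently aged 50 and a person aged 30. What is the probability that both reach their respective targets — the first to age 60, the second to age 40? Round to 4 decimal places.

p₁ = l(60)/l(50) = 38,699/40,239 = 0.961729; p₂ = l(40)/l(30) = 41,723/43,096 = 0.968141.
P(both) = p₁ × p₂ = 0.961729 × 0.968141 = 0.931089.

0.9311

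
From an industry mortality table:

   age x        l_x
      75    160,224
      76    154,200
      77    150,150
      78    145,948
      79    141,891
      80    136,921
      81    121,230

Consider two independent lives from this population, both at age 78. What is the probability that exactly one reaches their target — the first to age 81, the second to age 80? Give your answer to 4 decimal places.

p₁ = l_81/l_78 = 121,230/145,948 = 0.830638; p₂ = l_80/l_78 = 136,921/145,948 = 0.938149.
P(exactly one) = p₁(1−p₂) + (1−p₁)p₂ = 0.051376 + 0.158887 = 0.210263.

0.2103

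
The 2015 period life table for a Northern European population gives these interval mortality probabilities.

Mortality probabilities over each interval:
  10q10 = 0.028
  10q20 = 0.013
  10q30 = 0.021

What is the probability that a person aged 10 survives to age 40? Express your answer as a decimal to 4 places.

The overall survival probability is (1 − 0.028) × (1 − 0.013) × (1 − 0.021).
= 0.972 × 0.987 × 0.979 = 0.939217.

0.9392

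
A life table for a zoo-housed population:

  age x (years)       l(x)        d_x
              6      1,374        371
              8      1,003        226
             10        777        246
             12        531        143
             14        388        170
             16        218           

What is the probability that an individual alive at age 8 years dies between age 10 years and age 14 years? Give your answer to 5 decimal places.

0.38784

This is the probability of reaching 10 but not 14, conditional on being alive at 8: (l(10) − l(14)) / l(8).
= (777 − 388) / 1,003 = 389 / 1,003 = 0.387836.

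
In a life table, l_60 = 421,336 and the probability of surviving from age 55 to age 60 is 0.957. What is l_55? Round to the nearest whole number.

l_55 = l_60 / p = 421,336 / 0.957 = 440268.

440268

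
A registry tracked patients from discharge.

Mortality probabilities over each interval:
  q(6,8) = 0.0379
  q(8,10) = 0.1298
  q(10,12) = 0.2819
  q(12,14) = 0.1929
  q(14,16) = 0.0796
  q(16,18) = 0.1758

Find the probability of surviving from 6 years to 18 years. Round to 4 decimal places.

0.3681

Chaining the interval survival probabilities: (1 − 0.0379) × (1 − 0.1298) × (1 − 0.2819) × (1 − 0.1929) × (1 − 0.0796) × (1 − 0.1758).
= 0.9621 × 0.8702 × 0.7181 × 0.8071 × 0.9204 × 0.8242 = 0.368096.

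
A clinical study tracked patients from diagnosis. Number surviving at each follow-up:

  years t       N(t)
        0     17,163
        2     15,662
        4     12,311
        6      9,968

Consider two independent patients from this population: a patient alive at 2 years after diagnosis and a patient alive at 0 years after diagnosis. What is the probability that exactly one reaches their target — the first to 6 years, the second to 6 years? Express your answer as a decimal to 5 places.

0.47795

p₁ = N(6)/N(2) = 9,968/15,662 = 0.636445; p₂ = N(6)/N(0) = 9,968/17,163 = 0.580784.
P(exactly one) = p₁(1−p₂) + (1−p₁)p₂ = 0.266808 + 0.211147 = 0.477955.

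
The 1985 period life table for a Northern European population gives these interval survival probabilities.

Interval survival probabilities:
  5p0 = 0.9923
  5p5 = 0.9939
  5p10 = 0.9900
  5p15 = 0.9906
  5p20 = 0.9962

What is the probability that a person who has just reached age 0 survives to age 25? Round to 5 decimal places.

0.96353

Chaining the interval survival probabilities: 0.9923 × 0.9939 × 0.9900 × 0.9906 × 0.9962.
= 0.963531.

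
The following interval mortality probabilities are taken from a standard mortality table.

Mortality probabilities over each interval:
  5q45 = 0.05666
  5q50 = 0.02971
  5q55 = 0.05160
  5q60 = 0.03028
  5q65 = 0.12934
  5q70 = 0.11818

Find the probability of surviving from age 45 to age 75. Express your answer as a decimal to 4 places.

0.6463

Chaining the interval survival probabilities: (1 − 0.05666) × (1 − 0.02971) × (1 − 0.05160) × (1 − 0.03028) × (1 − 0.12934) × (1 − 0.11818).
= 0.94334 × 0.97029 × 0.94840 × 0.96972 × 0.87066 × 0.88182 = 0.646303.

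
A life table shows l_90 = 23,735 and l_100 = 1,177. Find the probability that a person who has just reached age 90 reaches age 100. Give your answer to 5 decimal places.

0.04959

We want 10p90 = l_100/l_90.
The conditional survival probability is l_100/l_90 = 1,177/23,735 = 0.049589.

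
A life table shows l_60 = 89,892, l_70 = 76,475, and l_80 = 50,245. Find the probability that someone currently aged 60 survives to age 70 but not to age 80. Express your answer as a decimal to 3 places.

This is the probability of reaching 70 but not 80, conditional on being alive at 60: (l_70 − l_80) / l_60.
= (76,475 − 50,245) / 89,892 = 26,230 / 89,892 = 0.291795.

0.292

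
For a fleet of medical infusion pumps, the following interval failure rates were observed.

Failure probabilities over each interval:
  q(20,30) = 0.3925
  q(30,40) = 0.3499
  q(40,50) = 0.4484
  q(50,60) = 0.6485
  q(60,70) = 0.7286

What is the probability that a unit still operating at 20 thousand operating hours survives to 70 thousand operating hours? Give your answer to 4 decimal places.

Chaining the interval survival probabilities: (1 − 0.3925) × (1 − 0.3499) × (1 − 0.4484) × (1 − 0.6485) × (1 − 0.7286).
= 0.6075 × 0.6501 × 0.5516 × 0.3515 × 0.2714 = 0.020782.

0.0208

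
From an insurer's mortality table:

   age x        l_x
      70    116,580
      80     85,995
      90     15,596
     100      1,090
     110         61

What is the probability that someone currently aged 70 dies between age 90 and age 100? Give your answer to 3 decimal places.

0.124

We want 20|10q70 = (l_90 − l_100)/l_70.
This is the probability of reaching 90 but not 100, conditional on being alive at 70: (l_90 − l_100) / l_70.
= (15,596 − 1,090) / 116,580 = 14,506 / 116,580 = 0.124430.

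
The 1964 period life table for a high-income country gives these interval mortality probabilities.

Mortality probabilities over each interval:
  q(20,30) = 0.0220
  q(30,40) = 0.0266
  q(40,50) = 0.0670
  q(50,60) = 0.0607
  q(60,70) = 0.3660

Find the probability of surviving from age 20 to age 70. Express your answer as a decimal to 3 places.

Chaining the interval survival probabilities: (1 − 0.0220) × (1 − 0.0266) × (1 − 0.0670) × (1 − 0.0607) × (1 − 0.3660).
= 0.9780 × 0.9734 × 0.9330 × 0.9393 × 0.6340 = 0.528939.

0.529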